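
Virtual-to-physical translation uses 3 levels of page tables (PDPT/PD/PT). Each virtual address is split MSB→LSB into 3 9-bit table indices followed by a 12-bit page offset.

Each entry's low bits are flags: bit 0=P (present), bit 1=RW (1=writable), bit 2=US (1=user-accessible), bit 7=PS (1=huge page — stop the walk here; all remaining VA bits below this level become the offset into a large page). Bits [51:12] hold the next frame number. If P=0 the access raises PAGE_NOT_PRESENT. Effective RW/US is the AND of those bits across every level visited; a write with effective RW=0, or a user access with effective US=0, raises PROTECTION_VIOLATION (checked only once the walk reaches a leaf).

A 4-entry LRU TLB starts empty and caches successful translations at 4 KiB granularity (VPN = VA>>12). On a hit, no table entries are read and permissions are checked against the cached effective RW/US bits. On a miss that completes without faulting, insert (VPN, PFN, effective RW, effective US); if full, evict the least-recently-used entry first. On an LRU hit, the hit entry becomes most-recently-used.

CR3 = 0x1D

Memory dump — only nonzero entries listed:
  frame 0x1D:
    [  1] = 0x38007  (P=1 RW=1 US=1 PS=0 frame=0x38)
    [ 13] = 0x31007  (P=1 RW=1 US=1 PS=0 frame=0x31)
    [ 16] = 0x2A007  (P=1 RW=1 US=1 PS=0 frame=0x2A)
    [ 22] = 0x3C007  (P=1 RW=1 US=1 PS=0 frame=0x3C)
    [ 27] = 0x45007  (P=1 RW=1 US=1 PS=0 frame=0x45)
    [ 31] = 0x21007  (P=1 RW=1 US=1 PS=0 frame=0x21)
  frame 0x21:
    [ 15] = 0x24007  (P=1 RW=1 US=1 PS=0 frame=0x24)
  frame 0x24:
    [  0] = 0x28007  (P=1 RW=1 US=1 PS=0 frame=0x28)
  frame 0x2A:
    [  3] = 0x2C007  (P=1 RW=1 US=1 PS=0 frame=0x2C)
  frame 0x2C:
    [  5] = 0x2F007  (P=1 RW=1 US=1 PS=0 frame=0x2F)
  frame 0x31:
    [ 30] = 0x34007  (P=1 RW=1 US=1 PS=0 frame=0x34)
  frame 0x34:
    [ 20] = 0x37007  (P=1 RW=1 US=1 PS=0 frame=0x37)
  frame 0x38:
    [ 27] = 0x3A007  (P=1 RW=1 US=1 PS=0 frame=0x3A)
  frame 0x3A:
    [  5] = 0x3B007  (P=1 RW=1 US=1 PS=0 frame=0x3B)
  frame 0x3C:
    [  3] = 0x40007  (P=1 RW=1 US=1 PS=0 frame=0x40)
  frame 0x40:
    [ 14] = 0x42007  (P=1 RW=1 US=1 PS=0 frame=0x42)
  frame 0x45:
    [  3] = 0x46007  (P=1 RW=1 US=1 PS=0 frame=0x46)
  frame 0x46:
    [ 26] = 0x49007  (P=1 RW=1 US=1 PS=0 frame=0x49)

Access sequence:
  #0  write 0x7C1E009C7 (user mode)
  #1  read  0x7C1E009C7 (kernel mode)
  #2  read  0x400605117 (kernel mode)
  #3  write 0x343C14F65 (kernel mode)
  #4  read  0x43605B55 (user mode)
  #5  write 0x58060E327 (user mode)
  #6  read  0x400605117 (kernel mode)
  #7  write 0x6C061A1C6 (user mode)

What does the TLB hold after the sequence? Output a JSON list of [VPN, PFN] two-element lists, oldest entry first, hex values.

Per-access translation:
#0 VA=0x7C1E009C7 (w,user):
  lvl0: tbl 0x1D, slot 31 ⇒ 0x21007 (P1/RW1/US1/PS0)
  lvl1: tbl 0x21, slot 15 ⇒ 0x24007 (P1/RW1/US1/PS0)
  lvl2: tbl 0x24, slot 0 ⇒ 0x28007 (P1/RW1/US1/PS0)
  ⇒ phys 0x289C7  [3 reads]
#1 VA=0x7C1E009C7 (r,kernel):
  TLB hit vpn=0x7C1E00 → PA=0x289C7
#2 VA=0x400605117 (r,kernel):
  lvl0: tbl 0x1D, slot 16 ⇒ 0x2A007 (P1/RW1/US1/PS0)
  lvl1: tbl 0x2A, slot 3 ⇒ 0x2C007 (P1/RW1/US1/PS0)
  lvl2: tbl 0x2C, slot 5 ⇒ 0x2F007 (P1/RW1/US1/PS0)
  ⇒ phys 0x2F117  [3 reads]
#3 VA=0x343C14F65 (w,kernel):
  lvl0: tbl 0x1D, slot 13 ⇒ 0x31007 (P1/RW1/US1/PS0)
  lvl1: tbl 0x31, slot 30 ⇒ 0x34007 (P1/RW1/US1/PS0)
  lvl2: tbl 0x34, slot 20 ⇒ 0x37007 (P1/RW1/US1/PS0)
  ⇒ phys 0x37F65  [3 reads]
#4 VA=0x43605B55 (r,user):
  lvl0: tbl 0x1D, slot 1 ⇒ 0x38007 (P1/RW1/US1/PS0)
  lvl1: tbl 0x38, slot 27 ⇒ 0x3A007 (P1/RW1/US1/PS0)
  lvl2: tbl 0x3A, slot 5 ⇒ 0x3B007 (P1/RW1/US1/PS0)
  ⇒ phys 0x3BB55  [3 reads]
#5 VA=0x58060E327 (w,user):
  lvl0: tbl 0x1D, slot 22 ⇒ 0x3C007 (P1/RW1/US1/PS0)
  lvl1: tbl 0x3C, slot 3 ⇒ 0x40007 (P1/RW1/US1/PS0)
  lvl2: tbl 0x40, slot 14 ⇒ 0x42007 (P1/RW1/US1/PS0)
  ⇒ phys 0x42327  [3 reads]
#6 VA=0x400605117 (r,kernel):
  TLB hit vpn=0x400605 → PA=0x2F117
#7 VA=0x6C061A1C6 (w,user):
  lvl0: tbl 0x1D, slot 27 ⇒ 0x45007 (P1/RW1/US1/PS0)
  lvl1: tbl 0x45, slot 3 ⇒ 0x46007 (P1/RW1/US1/PS0)
  lvl2: tbl 0x46, slot 26 ⇒ 0x49007 (P1/RW1/US1/PS0)
  ⇒ phys 0x491C6  [3 reads]

TLB: [["0x43605", "0x3B"], ["0x58060E", "0x42"], ["0x400605", "0x2F"], ["0x6C061A", "0x49"]]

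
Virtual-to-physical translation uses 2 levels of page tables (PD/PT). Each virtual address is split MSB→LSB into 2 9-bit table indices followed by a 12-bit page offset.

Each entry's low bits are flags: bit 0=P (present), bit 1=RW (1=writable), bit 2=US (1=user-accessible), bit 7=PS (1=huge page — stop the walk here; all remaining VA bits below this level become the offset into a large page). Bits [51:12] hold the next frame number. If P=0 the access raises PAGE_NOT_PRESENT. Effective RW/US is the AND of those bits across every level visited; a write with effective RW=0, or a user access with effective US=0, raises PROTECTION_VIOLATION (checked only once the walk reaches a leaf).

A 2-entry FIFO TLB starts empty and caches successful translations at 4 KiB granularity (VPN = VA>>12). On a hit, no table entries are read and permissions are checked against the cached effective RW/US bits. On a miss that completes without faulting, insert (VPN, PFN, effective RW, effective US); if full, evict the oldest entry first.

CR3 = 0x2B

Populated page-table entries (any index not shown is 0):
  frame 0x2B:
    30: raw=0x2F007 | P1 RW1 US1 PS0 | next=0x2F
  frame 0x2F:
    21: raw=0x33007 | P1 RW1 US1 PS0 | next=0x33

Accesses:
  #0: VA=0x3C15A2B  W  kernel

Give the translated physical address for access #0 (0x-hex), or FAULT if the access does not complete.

Per-access translation:
#0 VA=0x3C15A2B (w,kernel):
  L0: frame=0x2B idx=30 entry=0x2F007 [P=1 RW=1 US=1 PS=0]
  L1: frame=0x2F idx=21 entry=0x33007 [P=1 RW=1 US=1 PS=0]
  → PA=0x33A2B  (2 entries read)

Access #0 PA: 0x33A2B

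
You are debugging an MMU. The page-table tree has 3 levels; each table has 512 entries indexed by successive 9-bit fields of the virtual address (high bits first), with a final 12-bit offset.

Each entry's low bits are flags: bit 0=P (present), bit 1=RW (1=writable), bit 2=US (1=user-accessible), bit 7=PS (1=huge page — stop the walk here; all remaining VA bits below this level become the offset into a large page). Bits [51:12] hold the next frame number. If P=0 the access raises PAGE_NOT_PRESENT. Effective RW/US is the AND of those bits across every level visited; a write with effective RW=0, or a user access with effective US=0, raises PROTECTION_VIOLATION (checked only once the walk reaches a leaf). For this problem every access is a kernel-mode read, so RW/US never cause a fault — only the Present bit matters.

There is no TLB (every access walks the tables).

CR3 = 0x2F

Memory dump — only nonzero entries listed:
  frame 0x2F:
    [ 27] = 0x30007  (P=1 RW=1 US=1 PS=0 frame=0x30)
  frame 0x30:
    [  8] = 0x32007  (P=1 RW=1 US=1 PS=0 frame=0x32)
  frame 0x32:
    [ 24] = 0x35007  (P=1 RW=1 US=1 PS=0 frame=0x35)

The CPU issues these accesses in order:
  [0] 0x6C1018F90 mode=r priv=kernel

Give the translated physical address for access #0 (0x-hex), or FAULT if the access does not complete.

Walk each access:
#0 VA=0x6C1018F90 (r,kernel):
  L0: frame=0x2F idx=27 entry=0x30007 [P=1 RW=1 US=1 PS=0]
  L1: frame=0x30 idx=8 entry=0x32007 [P=1 RW=1 US=1 PS=0]
  L2: frame=0x32 idx=24 entry=0x35007 [P=1 RW=1 US=1 PS=0]
  ✓ 0x35F90  — 3 lookups

Access #0 PA: 0x35F90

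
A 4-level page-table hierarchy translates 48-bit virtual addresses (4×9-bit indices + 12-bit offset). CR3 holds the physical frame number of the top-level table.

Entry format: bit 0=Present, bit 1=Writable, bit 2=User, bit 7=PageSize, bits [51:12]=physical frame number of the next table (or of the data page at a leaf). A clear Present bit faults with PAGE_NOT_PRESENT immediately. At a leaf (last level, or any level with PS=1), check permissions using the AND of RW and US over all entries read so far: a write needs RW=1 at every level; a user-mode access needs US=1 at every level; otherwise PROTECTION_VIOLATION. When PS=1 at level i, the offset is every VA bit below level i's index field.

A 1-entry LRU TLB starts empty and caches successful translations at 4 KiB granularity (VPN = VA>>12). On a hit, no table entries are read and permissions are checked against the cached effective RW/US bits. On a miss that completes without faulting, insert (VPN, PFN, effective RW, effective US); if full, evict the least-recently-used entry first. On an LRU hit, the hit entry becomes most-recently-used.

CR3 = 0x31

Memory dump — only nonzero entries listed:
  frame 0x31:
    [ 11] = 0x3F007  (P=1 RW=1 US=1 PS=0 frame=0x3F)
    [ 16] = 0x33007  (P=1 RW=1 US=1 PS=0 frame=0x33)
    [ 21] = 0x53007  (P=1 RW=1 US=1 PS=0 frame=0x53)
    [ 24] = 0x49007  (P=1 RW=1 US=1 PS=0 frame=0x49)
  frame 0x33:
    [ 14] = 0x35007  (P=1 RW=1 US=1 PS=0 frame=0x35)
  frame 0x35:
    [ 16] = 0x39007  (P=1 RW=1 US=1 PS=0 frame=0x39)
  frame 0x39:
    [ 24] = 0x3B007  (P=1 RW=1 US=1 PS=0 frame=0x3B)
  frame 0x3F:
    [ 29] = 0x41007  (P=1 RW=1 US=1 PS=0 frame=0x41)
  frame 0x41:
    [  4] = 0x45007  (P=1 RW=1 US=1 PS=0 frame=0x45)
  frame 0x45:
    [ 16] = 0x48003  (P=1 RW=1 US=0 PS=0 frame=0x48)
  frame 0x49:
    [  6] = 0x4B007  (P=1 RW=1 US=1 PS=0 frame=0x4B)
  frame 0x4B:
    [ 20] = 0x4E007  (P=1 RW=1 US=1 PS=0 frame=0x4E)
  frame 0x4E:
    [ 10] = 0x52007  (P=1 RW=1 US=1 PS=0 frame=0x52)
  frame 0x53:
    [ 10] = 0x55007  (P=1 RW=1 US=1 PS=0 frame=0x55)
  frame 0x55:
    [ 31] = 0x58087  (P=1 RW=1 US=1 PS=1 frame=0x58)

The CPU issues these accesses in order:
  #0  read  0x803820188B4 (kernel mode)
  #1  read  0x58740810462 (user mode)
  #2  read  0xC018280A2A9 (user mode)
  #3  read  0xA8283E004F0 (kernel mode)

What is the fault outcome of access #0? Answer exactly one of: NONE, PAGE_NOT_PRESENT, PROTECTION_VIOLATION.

Trace:
#0 VA=0x803820188B4 (r,kernel):
  lvl0: tbl 0x31, slot 16 ⇒ 0x33007 (P1/RW1/US1/PS0)
  lvl1: tbl 0x33, slot 14 ⇒ 0x35007 (P1/RW1/US1/PS0)
  lvl2: tbl 0x35, slot 16 ⇒ 0x39007 (P1/RW1/US1/PS0)
  lvl3: tbl 0x39, slot 24 ⇒ 0x3B007 (P1/RW1/US1/PS0)
  ⇒ phys 0x3B8B4  [4 reads]
#1 VA=0x58740810462 (r,user):
  lvl0: tbl 0x31, slot 11 ⇒ 0x3F007 (P1/RW1/US1/PS0)
  lvl1: tbl 0x3F, slot 29 ⇒ 0x41007 (P1/RW1/US1/PS0)
  lvl2: tbl 0x41, slot 4 ⇒ 0x45007 (P1/RW1/US1/PS0)
  lvl3: tbl 0x45, slot 16 ⇒ 0x48003 (P1/RW1/US0/PS0)
  ⇒ fault: PROTECTION_VIOLATION  — 4 lookups
#2 VA=0xC018280A2A9 (r,user):
  lvl0: tbl 0x31, slot 24 ⇒ 0x49007 (P1/RW1/US1/PS0)
  lvl1: tbl 0x49, slot 6 ⇒ 0x4B007 (P1/RW1/US1/PS0)
  lvl2: tbl 0x4B, slot 20 ⇒ 0x4E007 (P1/RW1/US1/PS0)
  lvl3: tbl 0x4E, slot 10 ⇒ 0x52007 (P1/RW1/US1/PS0)
  ⇒ phys 0x522A9  [4 reads]
#3 VA=0xA8283E004F0 (r,kernel):
  lvl0: tbl 0x31, slot 21 ⇒ 0x53007 (P1/RW1/US1/PS0)
  lvl1: tbl 0x53, slot 10 ⇒ 0x55007 (P1/RW1/US1/PS0)
  lvl2: tbl 0x55, slot 31 ⇒ 0x58087 (P1/RW1/US1/PS1)
  ⇒ phys 0x584F0 (huge @L2)  [3 reads]

Access #0 fault: NONE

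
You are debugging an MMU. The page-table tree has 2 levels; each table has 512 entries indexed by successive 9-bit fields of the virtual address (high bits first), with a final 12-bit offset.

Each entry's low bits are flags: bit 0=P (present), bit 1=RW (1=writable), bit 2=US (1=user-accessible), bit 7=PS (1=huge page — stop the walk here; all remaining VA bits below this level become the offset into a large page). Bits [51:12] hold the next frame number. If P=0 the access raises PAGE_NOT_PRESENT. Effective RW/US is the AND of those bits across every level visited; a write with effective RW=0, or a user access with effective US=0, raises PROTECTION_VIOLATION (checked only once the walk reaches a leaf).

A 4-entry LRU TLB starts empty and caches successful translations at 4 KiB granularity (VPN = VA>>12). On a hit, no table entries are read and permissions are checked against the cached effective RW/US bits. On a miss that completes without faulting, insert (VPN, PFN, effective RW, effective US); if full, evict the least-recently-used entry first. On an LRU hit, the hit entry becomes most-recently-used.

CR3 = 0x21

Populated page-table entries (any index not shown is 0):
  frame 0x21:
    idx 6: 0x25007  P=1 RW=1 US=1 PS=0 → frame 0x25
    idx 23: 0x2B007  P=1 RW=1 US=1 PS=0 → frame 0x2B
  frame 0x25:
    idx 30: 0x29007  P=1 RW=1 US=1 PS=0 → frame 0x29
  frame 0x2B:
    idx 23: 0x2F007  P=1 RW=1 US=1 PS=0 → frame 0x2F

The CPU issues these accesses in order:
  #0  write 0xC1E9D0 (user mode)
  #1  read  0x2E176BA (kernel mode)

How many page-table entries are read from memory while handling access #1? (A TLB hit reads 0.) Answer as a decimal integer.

Per-access translation:
#0 VA=0xC1E9D0 (w,user):
  L0: frame=0x21 idx=6 entry=0x25007 [P=1 RW=1 US=1 PS=0]
  L1: frame=0x25 idx=30 entry=0x29007 [P=1 RW=1 US=1 PS=0]
  ⇒ phys 0x299D0  [2 reads]
#1 VA=0x2E176BA (r,kernel):
  L0: frame=0x21 idx=23 entry=0x2B007 [P=1 RW=1 US=1 PS=0]
  L1: frame=0x2B idx=23 entry=0x2F007 [P=1 RW=1 US=1 PS=0]
  ⇒ phys 0x2F6BA  [2 reads]

Entries read for #1: 2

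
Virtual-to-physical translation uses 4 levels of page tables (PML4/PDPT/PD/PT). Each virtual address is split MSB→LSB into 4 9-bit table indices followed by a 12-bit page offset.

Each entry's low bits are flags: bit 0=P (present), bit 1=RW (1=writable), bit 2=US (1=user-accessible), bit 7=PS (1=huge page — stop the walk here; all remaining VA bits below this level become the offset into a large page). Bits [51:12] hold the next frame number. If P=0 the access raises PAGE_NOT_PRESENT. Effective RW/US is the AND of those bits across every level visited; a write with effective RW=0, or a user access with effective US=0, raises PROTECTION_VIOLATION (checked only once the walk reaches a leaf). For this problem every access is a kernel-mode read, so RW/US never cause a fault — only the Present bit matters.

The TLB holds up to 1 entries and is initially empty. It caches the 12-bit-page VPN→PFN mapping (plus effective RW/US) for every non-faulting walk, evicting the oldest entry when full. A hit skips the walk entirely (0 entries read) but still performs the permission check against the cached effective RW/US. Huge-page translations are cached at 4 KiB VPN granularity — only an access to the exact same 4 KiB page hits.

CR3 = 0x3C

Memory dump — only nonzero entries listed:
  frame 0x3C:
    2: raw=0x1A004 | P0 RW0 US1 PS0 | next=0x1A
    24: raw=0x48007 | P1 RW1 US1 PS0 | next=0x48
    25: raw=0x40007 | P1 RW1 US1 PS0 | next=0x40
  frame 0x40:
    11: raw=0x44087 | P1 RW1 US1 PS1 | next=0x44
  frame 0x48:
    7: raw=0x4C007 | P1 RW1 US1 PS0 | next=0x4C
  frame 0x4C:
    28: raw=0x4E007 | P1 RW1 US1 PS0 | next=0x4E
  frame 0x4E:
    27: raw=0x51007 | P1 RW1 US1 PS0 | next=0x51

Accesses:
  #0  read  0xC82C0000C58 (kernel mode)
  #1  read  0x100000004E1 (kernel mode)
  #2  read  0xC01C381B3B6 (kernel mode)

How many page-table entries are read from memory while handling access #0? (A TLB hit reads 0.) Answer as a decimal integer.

Per-access translation:
#0 VA=0xC82C0000C58 (r,kernel):
  L0: frame=0x3C idx=25 entry=0x40007 [P=1 RW=1 US=1 PS=0]
  L1: frame=0x40 idx=11 entry=0x44087 [P=1 RW=1 US=1 PS=1]
  → PA=0x44C58 (huge @L1)  (2 entries read)
#1 VA=0x100000004E1 (r,kernel):
  L0: frame=0x3C idx=2 entry=0x1A004 [P=0 RW=0 US=1 PS=0]
  ⇒ fault: PAGE_NOT_PRESENT  — 1 lookups
#2 VA=0xC01C381B3B6 (r,kernel):
  L0: frame=0x3C idx=24 entry=0x48007 [P=1 RW=1 US=1 PS=0]
  L1: frame=0x48 idx=7 entry=0x4C007 [P=1 RW=1 US=1 PS=0]
  L2: frame=0x4C idx=28 entry=0x4E007 [P=1 RW=1 US=1 PS=0]
  L3: frame=0x4E idx=27 entry=0x51007 [P=1 RW=1 US=1 PS=0]
  → PA=0x513B6  (4 entries read)

Entries read for #0: 2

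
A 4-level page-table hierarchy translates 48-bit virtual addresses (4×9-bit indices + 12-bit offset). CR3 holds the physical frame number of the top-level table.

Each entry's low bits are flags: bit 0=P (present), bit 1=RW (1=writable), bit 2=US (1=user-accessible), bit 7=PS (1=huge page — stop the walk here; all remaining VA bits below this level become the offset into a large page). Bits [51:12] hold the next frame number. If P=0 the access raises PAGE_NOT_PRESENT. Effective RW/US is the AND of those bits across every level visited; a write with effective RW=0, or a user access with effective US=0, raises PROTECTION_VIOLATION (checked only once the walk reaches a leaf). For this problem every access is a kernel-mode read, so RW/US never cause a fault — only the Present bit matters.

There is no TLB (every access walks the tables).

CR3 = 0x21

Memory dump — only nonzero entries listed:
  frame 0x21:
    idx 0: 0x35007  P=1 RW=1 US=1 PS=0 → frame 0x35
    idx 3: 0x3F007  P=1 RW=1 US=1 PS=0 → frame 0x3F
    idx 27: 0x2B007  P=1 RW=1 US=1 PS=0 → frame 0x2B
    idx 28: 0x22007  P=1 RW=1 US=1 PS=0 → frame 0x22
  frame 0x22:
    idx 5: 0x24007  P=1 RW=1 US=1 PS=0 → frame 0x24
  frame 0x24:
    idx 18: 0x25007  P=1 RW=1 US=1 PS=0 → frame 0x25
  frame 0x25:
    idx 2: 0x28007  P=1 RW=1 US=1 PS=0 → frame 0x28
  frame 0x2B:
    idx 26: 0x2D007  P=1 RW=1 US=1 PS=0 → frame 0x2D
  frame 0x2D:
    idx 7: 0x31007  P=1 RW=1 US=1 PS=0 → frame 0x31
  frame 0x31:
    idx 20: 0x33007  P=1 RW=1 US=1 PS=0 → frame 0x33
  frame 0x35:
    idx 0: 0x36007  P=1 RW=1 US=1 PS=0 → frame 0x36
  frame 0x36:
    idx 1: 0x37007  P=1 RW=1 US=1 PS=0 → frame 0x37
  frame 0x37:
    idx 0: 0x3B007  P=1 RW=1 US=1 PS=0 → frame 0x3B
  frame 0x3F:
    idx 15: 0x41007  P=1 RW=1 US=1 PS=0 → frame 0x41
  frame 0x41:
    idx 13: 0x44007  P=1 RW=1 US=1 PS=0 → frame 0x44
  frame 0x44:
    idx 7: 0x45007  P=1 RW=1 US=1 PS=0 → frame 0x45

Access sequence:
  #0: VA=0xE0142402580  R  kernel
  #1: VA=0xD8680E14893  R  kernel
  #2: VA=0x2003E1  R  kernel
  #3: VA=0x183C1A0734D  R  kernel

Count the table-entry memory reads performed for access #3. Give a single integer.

Walk each access:
#0 VA=0xE0142402580 (r,kernel):
  L0: frame=0x21 idx=28 entry=0x22007 [P=1 RW=1 US=1 PS=0]
  L1: frame=0x22 idx=5 entry=0x24007 [P=1 RW=1 US=1 PS=0]
  L2: frame=0x24 idx=18 entry=0x25007 [P=1 RW=1 US=1 PS=0]
  L3: frame=0x25 idx=2 entry=0x28007 [P=1 RW=1 US=1 PS=0]
  → PA=0x28580  (4 entries read)
#1 VA=0xD8680E14893 (r,kernel):
  L0: frame=0x21 idx=27 entry=0x2B007 [P=1 RW=1 US=1 PS=0]
  L1: frame=0x2B idx=26 entry=0x2D007 [P=1 RW=1 US=1 PS=0]
  L2: frame=0x2D idx=7 entry=0x31007 [P=1 RW=1 US=1 PS=0]
  L3: frame=0x31 idx=20 entry=0x33007 [P=1 RW=1 US=1 PS=0]
  → PA=0x33893  (4 entries read)
#2 VA=0x2003E1 (r,kernel):
  L0: frame=0x21 idx=0 entry=0x35007 [P=1 RW=1 US=1 PS=0]
  L1: frame=0x35 idx=0 entry=0x36007 [P=1 RW=1 US=1 PS=0]
  L2: frame=0x36 idx=1 entry=0x37007 [P=1 RW=1 US=1 PS=0]
  L3: frame=0x37 idx=0 entry=0x3B007 [P=1 RW=1 US=1 PS=0]
  → PA=0x3B3E1  (4 entries read)
#3 VA=0x183C1A0734D (r,kernel):
  L0: frame=0x21 idx=3 entry=0x3F007 [P=1 RW=1 US=1 PS=0]
  L1: frame=0x3F idx=15 entry=0x41007 [P=1 RW=1 US=1 PS=0]
  L2: frame=0x41 idx=13 entry=0x44007 [P=1 RW=1 US=1 PS=0]
  L3: frame=0x44 idx=7 entry=0x45007 [P=1 RW=1 US=1 PS=0]
  → PA=0x4534D  (4 entries read)

Entries read for #3: 4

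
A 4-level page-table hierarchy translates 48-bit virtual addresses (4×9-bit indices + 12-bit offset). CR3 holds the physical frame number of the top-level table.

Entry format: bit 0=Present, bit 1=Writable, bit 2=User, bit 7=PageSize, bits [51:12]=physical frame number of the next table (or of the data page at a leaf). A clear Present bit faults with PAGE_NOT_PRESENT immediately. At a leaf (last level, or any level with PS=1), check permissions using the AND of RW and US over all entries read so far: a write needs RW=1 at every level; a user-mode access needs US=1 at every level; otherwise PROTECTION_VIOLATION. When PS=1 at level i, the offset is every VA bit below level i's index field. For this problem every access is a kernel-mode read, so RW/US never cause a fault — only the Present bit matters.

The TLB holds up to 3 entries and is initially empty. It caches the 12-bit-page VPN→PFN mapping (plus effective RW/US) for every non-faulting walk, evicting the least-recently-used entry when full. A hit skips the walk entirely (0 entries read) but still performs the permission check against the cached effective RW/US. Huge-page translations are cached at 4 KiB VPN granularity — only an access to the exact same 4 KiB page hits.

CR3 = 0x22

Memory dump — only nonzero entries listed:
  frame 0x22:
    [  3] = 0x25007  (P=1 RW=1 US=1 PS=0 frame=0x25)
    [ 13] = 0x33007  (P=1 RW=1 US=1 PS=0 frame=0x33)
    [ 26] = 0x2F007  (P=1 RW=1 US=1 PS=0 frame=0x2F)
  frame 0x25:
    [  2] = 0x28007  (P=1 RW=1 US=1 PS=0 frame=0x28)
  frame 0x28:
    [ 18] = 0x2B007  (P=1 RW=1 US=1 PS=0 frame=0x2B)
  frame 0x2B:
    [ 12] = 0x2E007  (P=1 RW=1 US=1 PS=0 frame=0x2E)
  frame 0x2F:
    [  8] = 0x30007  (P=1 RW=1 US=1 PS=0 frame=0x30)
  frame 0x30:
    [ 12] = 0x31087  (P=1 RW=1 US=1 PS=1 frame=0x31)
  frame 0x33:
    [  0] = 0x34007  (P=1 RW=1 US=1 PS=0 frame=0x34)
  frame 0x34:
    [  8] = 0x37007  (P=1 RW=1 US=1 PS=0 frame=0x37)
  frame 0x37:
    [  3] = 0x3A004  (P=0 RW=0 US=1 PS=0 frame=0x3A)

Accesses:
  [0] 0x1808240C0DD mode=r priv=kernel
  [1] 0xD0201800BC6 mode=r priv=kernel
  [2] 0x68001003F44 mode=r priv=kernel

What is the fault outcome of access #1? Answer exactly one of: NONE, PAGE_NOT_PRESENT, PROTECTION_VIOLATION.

Per-access translation:
#0 VA=0x1808240C0DD (r,kernel):
  L0: frame=0x22 idx=3 entry=0x25007 [P=1 RW=1 US=1 PS=0]
  L1: frame=0x25 idx=2 entry=0x28007 [P=1 RW=1 US=1 PS=0]
  L2: frame=0x28 idx=18 entry=0x2B007 [P=1 RW=1 US=1 PS=0]
  L3: frame=0x2B idx=12 entry=0x2E007 [P=1 RW=1 US=1 PS=0]
  ✓ 0x2E0DD  — 4 lookups
#1 VA=0xD0201800BC6 (r,kernel):
  L0: frame=0x22 idx=26 entry=0x2F007 [P=1 RW=1 US=1 PS=0]
  L1: frame=0x2F idx=8 entry=0x30007 [P=1 RW=1 US=1 PS=0]
  L2: frame=0x30 idx=12 entry=0x31087 [P=1 RW=1 US=1 PS=1]
  ✓ 0x31BC6 (huge @L2)  — 3 lookups
#2 VA=0x68001003F44 (r,kernel):
  L0: frame=0x22 idx=13 entry=0x33007 [P=1 RW=1 US=1 PS=0]
  L1: frame=0x33 idx=0 entry=0x34007 [P=1 RW=1 US=1 PS=0]
  L2: frame=0x34 idx=8 entry=0x37007 [P=1 RW=1 US=1 PS=0]
  L3: frame=0x37 idx=3 entry=0x3A004 [P=0 RW=0 US=1 PS=0]
  ⇒ fault: PAGE_NOT_PRESENT  — 4 lookups

Access #1 fault: NONE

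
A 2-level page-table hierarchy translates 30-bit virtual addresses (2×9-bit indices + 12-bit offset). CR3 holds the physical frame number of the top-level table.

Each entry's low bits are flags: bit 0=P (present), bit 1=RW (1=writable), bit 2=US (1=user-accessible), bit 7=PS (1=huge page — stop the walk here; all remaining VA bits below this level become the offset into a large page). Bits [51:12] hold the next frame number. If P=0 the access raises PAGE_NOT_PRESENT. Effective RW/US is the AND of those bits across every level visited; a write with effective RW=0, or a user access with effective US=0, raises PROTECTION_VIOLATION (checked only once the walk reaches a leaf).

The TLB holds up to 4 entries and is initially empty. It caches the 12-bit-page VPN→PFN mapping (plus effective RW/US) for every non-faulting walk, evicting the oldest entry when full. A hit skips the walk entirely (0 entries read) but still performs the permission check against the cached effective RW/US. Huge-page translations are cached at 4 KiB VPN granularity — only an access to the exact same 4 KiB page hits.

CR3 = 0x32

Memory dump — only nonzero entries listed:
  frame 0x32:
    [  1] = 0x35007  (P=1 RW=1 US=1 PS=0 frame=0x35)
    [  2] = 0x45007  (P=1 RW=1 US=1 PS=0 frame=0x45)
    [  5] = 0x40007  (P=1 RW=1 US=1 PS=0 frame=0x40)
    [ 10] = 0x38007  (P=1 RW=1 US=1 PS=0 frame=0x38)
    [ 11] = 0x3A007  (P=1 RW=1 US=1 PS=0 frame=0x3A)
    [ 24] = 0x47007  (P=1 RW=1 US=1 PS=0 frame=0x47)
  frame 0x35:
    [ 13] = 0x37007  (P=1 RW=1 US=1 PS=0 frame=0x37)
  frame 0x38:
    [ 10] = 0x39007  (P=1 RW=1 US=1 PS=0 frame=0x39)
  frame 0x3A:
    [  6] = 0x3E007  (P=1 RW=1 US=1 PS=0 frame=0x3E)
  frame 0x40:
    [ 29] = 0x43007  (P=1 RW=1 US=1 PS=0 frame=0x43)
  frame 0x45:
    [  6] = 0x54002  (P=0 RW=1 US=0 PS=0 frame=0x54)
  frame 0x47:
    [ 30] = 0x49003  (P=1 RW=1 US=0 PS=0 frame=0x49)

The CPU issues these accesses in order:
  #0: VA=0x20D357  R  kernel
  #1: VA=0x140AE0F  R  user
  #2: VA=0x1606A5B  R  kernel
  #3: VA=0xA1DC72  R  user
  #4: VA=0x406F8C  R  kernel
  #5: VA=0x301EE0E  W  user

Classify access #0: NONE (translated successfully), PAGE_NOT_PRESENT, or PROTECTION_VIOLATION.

Per-access translation:
#0 VA=0x20D357 (r,kernel):
  lvl0: tbl 0x32, slot 1 ⇒ 0x35007 (P1/RW1/US1/PS0)
  lvl1: tbl 0x35, slot 13 ⇒ 0x37007 (P1/RW1/US1/PS0)
  ✓ 0x37357  — 2 lookups
#1 VA=0x140AE0F (r,user):
  lvl0: tbl 0x32, slot 10 ⇒ 0x38007 (P1/RW1/US1/PS0)
  lvl1: tbl 0x38, slot 10 ⇒ 0x39007 (P1/RW1/US1/PS0)
  ✓ 0x39E0F  — 2 lookups
#2 VA=0x1606A5B (r,kernel):
  lvl0: tbl 0x32, slot 11 ⇒ 0x3A007 (P1/RW1/US1/PS0)
  lvl1: tbl 0x3A, slot 6 ⇒ 0x3E007 (P1/RW1/US1/PS0)
  ✓ 0x3EA5B  — 2 lookups
#3 VA=0xA1DC72 (r,user):
  lvl0: tbl 0x32, slot 5 ⇒ 0x40007 (P1/RW1/US1/PS0)
  lvl1: tbl 0x40, slot 29 ⇒ 0x43007 (P1/RW1/US1/PS0)
  ✓ 0x43C72  — 2 lookups
#4 VA=0x406F8C (r,kernel):
  lvl0: tbl 0x32, slot 2 ⇒ 0x45007 (P1/RW1/US1/PS0)
  lvl1: tbl 0x45, slot 6 ⇒ 0x54002 (P0/RW1/US0/PS0)
  ✗ PAGE_NOT_PRESENT  [2 reads]
#5 VA=0x301EE0E (w,user):
  lvl0: tbl 0x32, slot 24 ⇒ 0x47007 (P1/RW1/US1/PS0)
  lvl1: tbl 0x47, slot 30 ⇒ 0x49003 (P1/RW1/US0/PS0)
  ✗ PROTECTION_VIOLATION  [2 reads]

Access #0 fault: NONE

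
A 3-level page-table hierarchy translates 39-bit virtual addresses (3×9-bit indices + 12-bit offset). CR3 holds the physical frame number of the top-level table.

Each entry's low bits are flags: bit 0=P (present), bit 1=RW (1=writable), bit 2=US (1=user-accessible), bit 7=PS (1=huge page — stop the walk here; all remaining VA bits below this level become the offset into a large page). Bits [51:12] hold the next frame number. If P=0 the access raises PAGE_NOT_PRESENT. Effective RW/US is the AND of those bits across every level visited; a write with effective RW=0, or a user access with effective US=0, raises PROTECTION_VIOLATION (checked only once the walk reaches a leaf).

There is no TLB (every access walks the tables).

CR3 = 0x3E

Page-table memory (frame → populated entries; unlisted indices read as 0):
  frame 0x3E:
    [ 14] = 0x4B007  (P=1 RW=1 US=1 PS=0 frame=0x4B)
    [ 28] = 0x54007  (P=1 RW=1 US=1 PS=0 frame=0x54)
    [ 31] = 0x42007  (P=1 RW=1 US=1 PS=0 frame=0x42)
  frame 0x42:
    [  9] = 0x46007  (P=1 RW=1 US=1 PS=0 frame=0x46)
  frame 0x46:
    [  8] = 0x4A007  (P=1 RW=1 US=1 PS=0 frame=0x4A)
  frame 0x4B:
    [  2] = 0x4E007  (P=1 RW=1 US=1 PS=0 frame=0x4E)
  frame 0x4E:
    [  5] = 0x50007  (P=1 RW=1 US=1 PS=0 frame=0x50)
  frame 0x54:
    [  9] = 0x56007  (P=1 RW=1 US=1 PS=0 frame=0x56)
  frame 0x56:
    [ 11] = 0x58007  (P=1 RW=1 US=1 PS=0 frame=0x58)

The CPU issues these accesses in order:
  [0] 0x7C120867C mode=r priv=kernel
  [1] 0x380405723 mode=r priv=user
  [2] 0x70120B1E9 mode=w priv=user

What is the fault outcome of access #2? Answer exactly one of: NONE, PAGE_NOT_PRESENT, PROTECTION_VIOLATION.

Per-access translation:
#0 VA=0x7C120867C (r,kernel):
  [0] read 0x3E idx=31: raw=0x42007 flags P=1 W=1 U=1 S=0
  [1] read 0x42 idx=9: raw=0x46007 flags P=1 W=1 U=1 S=0
  [2] read 0x46 idx=8: raw=0x4A007 flags P=1 W=1 U=1 S=0
  ✓ 0x4A67C  — 3 lookups
#1 VA=0x380405723 (r,user):
  [0] read 0x3E idx=14: raw=0x4B007 flags P=1 W=1 U=1 S=0
  [1] read 0x4B idx=2: raw=0x4E007 flags P=1 W=1 U=1 S=0
  [2] read 0x4E idx=5: raw=0x50007 flags P=1 W=1 U=1 S=0
  ✓ 0x50723  — 3 lookups
#2 VA=0x70120B1E9 (w,user):
  [0] read 0x3E idx=28: raw=0x54007 flags P=1 W=1 U=1 S=0
  [1] read 0x54 idx=9: raw=0x56007 flags P=1 W=1 U=1 S=0
  [2] read 0x56 idx=11: raw=0x58007 flags P=1 W=1 U=1 S=0
  ✓ 0x581E9  — 3 lookups

Access #2 fault: NONE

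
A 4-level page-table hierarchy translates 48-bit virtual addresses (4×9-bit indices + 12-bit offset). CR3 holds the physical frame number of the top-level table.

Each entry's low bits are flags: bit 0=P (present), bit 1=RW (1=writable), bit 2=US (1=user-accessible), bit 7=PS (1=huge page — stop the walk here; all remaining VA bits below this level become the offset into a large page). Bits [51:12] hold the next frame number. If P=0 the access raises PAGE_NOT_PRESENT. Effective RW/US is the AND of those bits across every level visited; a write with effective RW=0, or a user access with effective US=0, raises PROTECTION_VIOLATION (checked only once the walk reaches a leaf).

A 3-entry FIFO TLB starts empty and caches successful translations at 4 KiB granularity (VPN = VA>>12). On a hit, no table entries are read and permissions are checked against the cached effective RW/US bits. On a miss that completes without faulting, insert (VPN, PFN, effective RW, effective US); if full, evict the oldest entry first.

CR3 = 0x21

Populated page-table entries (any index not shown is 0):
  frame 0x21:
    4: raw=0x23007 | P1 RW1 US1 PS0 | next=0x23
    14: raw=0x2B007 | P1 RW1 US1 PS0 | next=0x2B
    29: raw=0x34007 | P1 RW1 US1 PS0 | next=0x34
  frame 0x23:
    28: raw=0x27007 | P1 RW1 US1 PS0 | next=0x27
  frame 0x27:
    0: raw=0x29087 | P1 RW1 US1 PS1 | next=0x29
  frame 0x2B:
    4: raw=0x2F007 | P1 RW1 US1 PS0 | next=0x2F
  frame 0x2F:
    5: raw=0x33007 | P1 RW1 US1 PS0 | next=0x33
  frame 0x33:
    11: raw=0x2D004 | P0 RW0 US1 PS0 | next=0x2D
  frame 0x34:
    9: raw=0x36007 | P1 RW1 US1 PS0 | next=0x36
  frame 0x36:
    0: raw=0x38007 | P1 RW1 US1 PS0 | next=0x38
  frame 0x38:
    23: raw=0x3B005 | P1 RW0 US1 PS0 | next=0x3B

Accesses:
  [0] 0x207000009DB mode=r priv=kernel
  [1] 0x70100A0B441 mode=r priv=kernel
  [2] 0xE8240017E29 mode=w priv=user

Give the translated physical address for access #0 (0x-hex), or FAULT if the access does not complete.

Trace:
#0 VA=0x207000009DB (r,kernel):
  L0: frame=0x21 idx=4 entry=0x23007 [P=1 RW=1 US=1 PS=0]
  L1: frame=0x23 idx=28 entry=0x27007 [P=1 RW=1 US=1 PS=0]
  L2: frame=0x27 idx=0 entry=0x29087 [P=1 RW=1 US=1 PS=1]
  ⇒ phys 0x299DB (huge @L2)  [3 reads]
#1 VA=0x70100A0B441 (r,kernel):
  L0: frame=0x21 idx=14 entry=0x2B007 [P=1 RW=1 US=1 PS=0]
  L1: frame=0x2B idx=4 entry=0x2F007 [P=1 RW=1 US=1 PS=0]
  L2: frame=0x2F idx=5 entry=0x33007 [P=1 RW=1 US=1 PS=0]
  L3: frame=0x33 idx=11 entry=0x2D004 [P=0 RW=0 US=1 PS=0]
  → PAGE_NOT_PRESENT  (4 entries read)
#2 VA=0xE8240017E29 (w,user):
  L0: frame=0x21 idx=29 entry=0x34007 [P=1 RW=1 US=1 PS=0]
  L1: frame=0x34 idx=9 entry=0x36007 [P=1 RW=1 US=1 PS=0]
  L2: frame=0x36 idx=0 entry=0x38007 [P=1 RW=1 US=1 PS=0]
  L3: frame=0x38 idx=23 entry=0x3B005 [P=1 RW=0 US=1 PS=0]
  → PROTECTION_VIOLATION  (4 entries read)

Access #0 PA: 0x299DB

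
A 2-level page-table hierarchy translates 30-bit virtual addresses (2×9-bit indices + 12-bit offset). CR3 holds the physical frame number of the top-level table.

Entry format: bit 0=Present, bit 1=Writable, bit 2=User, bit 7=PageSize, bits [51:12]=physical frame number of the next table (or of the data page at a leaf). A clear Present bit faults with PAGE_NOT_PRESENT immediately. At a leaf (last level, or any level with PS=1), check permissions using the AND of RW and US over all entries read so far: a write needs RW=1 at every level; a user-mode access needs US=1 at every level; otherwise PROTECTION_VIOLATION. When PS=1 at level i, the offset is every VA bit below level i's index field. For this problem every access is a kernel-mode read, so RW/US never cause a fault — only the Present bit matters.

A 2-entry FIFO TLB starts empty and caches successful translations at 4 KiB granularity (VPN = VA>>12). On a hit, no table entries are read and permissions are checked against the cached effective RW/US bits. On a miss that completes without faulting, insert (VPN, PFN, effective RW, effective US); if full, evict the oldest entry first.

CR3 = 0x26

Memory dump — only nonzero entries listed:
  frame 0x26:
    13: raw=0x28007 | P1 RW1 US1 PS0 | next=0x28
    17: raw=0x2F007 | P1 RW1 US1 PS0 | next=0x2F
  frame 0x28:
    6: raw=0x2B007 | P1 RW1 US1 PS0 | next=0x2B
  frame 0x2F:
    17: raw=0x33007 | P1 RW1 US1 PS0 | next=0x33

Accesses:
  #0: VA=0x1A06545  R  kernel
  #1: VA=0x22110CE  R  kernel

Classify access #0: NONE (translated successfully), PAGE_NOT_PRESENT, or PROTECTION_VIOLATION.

Per-access translation:
#0 VA=0x1A06545 (r,kernel):
  L0: frame=0x26 idx=13 entry=0x28007 [P=1 RW=1 US=1 PS=0]
  L1: frame=0x28 idx=6 entry=0x2B007 [P=1 RW=1 US=1 PS=0]
  ⇒ phys 0x2B545  [2 reads]
#1 VA=0x22110CE (r,kernel):
  L0: frame=0x26 idx=17 entry=0x2F007 [P=1 RW=1 US=1 PS=0]
  L1: frame=0x2F idx=17 entry=0x33007 [P=1 RW=1 US=1 PS=0]
  ⇒ phys 0x330CE  [2 reads]

Access #0 fault: NONE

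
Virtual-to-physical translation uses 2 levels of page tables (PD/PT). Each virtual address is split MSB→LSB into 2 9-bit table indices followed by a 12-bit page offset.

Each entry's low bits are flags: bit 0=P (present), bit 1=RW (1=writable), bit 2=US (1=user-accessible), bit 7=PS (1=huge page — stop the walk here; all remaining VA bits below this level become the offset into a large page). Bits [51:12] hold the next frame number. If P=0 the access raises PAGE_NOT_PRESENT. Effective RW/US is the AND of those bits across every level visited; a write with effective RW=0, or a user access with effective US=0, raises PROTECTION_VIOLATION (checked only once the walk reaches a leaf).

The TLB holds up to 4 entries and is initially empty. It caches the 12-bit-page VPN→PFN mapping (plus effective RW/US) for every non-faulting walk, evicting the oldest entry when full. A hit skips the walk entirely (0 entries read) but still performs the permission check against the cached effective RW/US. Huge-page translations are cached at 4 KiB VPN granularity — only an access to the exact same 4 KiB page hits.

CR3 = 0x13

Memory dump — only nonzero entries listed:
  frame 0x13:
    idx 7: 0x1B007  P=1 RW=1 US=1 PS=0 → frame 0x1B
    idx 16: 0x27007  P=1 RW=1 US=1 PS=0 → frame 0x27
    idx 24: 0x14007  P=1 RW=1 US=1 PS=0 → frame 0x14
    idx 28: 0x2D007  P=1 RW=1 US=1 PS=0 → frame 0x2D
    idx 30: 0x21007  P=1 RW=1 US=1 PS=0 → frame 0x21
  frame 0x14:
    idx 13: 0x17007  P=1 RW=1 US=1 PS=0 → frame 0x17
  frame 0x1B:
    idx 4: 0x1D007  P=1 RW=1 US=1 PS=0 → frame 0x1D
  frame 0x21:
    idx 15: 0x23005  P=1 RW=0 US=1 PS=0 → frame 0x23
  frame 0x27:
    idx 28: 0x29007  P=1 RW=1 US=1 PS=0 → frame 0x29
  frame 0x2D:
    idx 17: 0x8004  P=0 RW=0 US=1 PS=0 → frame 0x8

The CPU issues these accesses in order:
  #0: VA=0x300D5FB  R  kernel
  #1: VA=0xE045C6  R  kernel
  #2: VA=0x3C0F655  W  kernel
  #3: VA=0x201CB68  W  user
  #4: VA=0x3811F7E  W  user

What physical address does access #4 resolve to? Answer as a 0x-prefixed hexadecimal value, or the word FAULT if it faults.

Trace:
#0 VA=0x300D5FB (r,kernel):
  lvl0: tbl 0x13, slot 24 ⇒ 0x14007 (P1/RW1/US1/PS0)
  lvl1: tbl 0x14, slot 13 ⇒ 0x17007 (P1/RW1/US1/PS0)
  ⇒ phys 0x175FB  [2 reads]
#1 VA=0xE045C6 (r,kernel):
  lvl0: tbl 0x13, slot 7 ⇒ 0x1B007 (P1/RW1/US1/PS0)
  lvl1: tbl 0x1B, slot 4 ⇒ 0x1D007 (P1/RW1/US1/PS0)
  ⇒ phys 0x1D5C6  [2 reads]
#2 VA=0x3C0F655 (w,kernel):
  lvl0: tbl 0x13, slot 30 ⇒ 0x21007 (P1/RW1/US1/PS0)
  lvl1: tbl 0x21, slot 15 ⇒ 0x23005 (P1/RW0/US1/PS0)
  ✗ PROTECTION_VIOLATION  [2 reads]
#3 VA=0x201CB68 (w,user):
  lvl0: tbl 0x13, slot 16 ⇒ 0x27007 (P1/RW1/US1/PS0)
  lvl1: tbl 0x27, slot 28 ⇒ 0x29007 (P1/RW1/US1/PS0)
  ⇒ phys 0x29B68  [2 reads]
#4 VA=0x3811F7E (w,user):
  lvl0: tbl 0x13, slot 28 ⇒ 0x2D007 (P1/RW1/US1/PS0)
  lvl1: tbl 0x2D, slot 17 ⇒ 0x8004 (P0/RW0/US1/PS0)
  ✗ PAGE_NOT_PRESENT  [2 reads]

Access #4 PA: FAULT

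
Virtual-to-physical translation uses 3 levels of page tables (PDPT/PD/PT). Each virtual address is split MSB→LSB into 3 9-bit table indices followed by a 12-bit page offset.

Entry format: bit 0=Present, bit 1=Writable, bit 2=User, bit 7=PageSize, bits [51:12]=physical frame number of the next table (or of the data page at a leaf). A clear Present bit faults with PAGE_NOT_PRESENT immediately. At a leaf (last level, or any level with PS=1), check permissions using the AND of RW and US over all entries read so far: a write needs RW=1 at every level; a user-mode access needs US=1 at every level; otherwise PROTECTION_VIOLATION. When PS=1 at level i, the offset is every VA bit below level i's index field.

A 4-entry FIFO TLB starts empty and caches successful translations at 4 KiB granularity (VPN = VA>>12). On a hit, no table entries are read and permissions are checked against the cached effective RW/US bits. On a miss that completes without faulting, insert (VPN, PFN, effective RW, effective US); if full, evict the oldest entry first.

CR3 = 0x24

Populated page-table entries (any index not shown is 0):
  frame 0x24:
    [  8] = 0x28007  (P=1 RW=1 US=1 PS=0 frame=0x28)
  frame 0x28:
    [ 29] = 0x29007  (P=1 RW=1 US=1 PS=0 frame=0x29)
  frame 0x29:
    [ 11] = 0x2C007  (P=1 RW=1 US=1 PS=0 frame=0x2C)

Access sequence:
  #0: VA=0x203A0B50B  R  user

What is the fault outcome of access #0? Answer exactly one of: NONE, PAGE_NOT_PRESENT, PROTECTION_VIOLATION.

Per-access translation:
#0 VA=0x203A0B50B (r,user):
  [0] read 0x24 idx=8: raw=0x28007 flags P=1 W=1 U=1 S=0
  [1] read 0x28 idx=29: raw=0x29007 flags P=1 W=1 U=1 S=0
  [2] read 0x29 idx=11: raw=0x2C007 flags P=1 W=1 U=1 S=0
  → PA=0x2C50B  (3 entries read)

Access #0 fault: NONE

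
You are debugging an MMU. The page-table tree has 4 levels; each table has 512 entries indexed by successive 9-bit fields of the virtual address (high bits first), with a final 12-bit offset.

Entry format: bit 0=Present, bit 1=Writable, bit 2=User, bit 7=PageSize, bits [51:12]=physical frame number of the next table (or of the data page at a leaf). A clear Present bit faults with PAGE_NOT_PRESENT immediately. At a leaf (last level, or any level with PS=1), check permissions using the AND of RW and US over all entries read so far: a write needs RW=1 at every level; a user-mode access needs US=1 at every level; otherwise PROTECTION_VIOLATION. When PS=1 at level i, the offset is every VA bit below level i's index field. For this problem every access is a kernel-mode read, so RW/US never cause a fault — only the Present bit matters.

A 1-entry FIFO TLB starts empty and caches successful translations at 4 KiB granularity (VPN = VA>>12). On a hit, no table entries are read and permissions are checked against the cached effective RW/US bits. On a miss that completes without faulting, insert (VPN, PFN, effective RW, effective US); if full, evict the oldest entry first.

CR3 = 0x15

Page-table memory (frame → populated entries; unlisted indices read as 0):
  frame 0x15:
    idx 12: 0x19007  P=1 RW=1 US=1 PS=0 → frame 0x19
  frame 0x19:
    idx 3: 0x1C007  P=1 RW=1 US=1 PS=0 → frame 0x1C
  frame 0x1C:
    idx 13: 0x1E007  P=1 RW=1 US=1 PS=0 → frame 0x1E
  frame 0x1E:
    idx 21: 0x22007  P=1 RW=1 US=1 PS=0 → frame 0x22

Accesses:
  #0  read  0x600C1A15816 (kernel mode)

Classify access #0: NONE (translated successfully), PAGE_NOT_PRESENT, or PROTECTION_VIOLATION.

Walk each access:
#0 VA=0x600C1A15816 (r,kernel):
  L0: frame=0x15 idx=12 entry=0x19007 [P=1 RW=1 US=1 PS=0]
  L1: frame=0x19 idx=3 entry=0x1C007 [P=1 RW=1 US=1 PS=0]
  L2: frame=0x1C idx=13 entry=0x1E007 [P=1 RW=1 US=1 PS=0]
  L3: frame=0x1E idx=21 entry=0x22007 [P=1 RW=1 US=1 PS=0]
  ✓ 0x22816  — 4 lookups

Access #0 fault: NONE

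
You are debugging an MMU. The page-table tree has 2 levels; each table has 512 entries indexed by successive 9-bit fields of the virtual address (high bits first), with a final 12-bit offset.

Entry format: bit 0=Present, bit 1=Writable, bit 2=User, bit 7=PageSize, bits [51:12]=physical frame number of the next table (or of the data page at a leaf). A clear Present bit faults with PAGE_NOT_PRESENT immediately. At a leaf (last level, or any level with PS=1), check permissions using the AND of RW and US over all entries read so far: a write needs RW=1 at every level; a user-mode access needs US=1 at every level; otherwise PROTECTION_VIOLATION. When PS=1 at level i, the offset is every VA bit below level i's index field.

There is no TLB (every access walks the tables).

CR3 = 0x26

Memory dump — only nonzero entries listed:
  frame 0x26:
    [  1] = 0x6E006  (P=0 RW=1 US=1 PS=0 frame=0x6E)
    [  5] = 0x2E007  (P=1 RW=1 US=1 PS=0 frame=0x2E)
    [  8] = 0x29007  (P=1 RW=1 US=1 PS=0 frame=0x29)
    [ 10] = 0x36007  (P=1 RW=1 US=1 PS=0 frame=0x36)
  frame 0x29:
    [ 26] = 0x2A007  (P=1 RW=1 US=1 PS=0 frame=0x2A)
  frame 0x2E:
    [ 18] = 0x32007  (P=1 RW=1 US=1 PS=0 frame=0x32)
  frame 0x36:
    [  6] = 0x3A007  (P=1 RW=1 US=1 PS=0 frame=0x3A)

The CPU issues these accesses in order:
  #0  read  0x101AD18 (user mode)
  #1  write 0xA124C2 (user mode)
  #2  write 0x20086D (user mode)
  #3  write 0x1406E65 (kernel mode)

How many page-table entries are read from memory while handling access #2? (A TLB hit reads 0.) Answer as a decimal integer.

Per-access translation:
#0 VA=0x101AD18 (r,user):
  L0 @0x26[8] → 0x29007  P=1,RW=1,US=1,PS=0
  L1 @0x29[26] → 0x2A007  P=1,RW=1,US=1,PS=0
  → PA=0x2AD18  (2 entries read)
#1 VA=0xA124C2 (w,user):
  L0 @0x26[5] → 0x2E007  P=1,RW=1,US=1,PS=0
  L1 @0x2E[18] → 0x32007  P=1,RW=1,US=1,PS=0
  → PA=0x324C2  (2 entries read)
#2 VA=0x20086D (w,user):
  L0 @0x26[1] → 0x6E006  P=0,RW=1,US=1,PS=0
  ⇒ fault: PAGE_NOT_PRESENT  — 1 lookups
#3 VA=0x1406E65 (w,kernel):
  L0 @0x26[10] → 0x36007  P=1,RW=1,US=1,PS=0
  L1 @0x36[6] → 0x3A007  P=1,RW=1,US=1,PS=0
  → PA=0x3AE65  (2 entries read)

Entries read for #2: 1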